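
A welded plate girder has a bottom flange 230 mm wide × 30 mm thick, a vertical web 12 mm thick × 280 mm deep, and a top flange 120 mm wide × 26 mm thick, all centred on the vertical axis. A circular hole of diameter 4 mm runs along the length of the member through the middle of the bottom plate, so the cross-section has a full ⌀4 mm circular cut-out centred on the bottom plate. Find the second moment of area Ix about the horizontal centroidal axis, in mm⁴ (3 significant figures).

Break the section into simple shapes (no overlaps), measuring from the bottom-left corner of the bounding box.
Bottom plate: 230 × 30, A = 6 900 mm², y = 15 mm, Ī = 517 500 mm⁴.
Web plate: 12 × 280, A = 3 360 mm², y = 170 mm, Ī = 21 952 000 mm⁴.
Top plate: 120 × 26, A = 3 120 mm², y = 323 mm, Ī = 175 760 mm⁴.
Hole (subtracted): ⌀4, A = 12.566 mm², y = 15 mm, Ī = 12.566 mm⁴.
Centroid: ȳ = ΣA·y / ΣA = 125.85 mm.
Transfer each piece to the horizontal centroidal axis using Ī + A·d² with d = y − 125.85:
  bottom plate: d = -110.85 mm → contributes +85 300 494 mm⁴
  web plate: d = 44.151 mm → contributes +28 501 832 mm⁴
  top plate: d = 197.15 mm → contributes +121 446 144 mm⁴
  hole: d = -110.85 mm → contributes −154 420 mm⁴
Total I = 235 094 050 mm⁴.

Ix ≈ 2.35 × 10⁸ mm⁴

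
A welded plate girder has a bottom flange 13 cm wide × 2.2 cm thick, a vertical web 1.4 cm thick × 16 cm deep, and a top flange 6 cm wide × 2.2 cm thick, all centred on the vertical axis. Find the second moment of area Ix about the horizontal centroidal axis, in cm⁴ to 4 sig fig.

Break the section into simple shapes (no overlaps), measuring from the bottom-left corner of the bounding box.
Bottom plate: 13 × 2.2, A = 28.6 cm², y = 1.1 cm, Ī = 11.5353 cm⁴.
Web plate: 1.4 × 16, A = 22.4 cm², y = 10.2 cm, Ī = 477.867 cm⁴.
Top plate: 6 × 2.2, A = 13.2 cm², y = 19.3 cm, Ī = 5.324 cm⁴.
Centroid: ȳ = ΣA·y / ΣA = 8.01713 cm.
Transfer each piece to the horizontal centroidal axis using Ī + A·d² with d = y − 8.01713:
  bottom plate: d = -6.91713 cm → contributes +1379.95 cm⁴
  web plate: d = 2.18287 cm → contributes +584.601 cm⁴
  top plate: d = 11.2829 cm → contributes +1685.72 cm⁴
Total I = 3650.28 cm⁴.

Ix ≈ 3650 cm⁴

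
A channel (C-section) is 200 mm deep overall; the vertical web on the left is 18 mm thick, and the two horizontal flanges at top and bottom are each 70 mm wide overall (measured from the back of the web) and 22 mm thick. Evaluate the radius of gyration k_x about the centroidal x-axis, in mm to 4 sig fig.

Decompose the section into non-overlapping parts with the origin at the bottom-left of its bounding rectangle.
Web: 18 × 200, A = 3 600 mm², y = 100 mm, Ī = 12 000 000 mm⁴.
Top flange (beyond web): 52 × 22, A = 1 144 mm², y = 189 mm, Ī = 46141.3 mm⁴.
Bottom flange (beyond web): 52 × 22, A = 1 144 mm², y = 11 mm, Ī = 46141.3 mm⁴.
By symmetry the centroid is at mid-height, ȳ = 100 mm.
Transfer each piece to the centroidal x-axis using Ī + A·d² with d = y − 100:
  web: d = 0 mm → contributes +12 000 000 mm⁴
  top flange (beyond web): d = 89 mm → contributes +9 107 765 mm⁴
  bottom flange (beyond web): d = -89 mm → contributes +9 107 765 mm⁴
Total I = 30 215 531 mm⁴.
Radius of gyration: k = √(I/A) = √(30 215 531 / 5 888) = 71.636 mm.

k_x ≈ 71.64 mm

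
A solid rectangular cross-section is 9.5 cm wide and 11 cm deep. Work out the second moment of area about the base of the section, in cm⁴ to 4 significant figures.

The section: 9.5 × 11, A = 104.5 cm², y = 5.5 cm, Ī = 1053.71 cm⁴.
Transfer it to the base of the section using Ī + A·d² with d = y − 0:
  the section: d = 5.5 cm → contributes +4214.83 cm⁴
Total I = 4214.83 cm⁴.

I_base ≈ 4215 cm⁴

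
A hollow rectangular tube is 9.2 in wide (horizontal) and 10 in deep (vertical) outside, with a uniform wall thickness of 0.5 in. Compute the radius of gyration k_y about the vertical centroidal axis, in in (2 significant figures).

k_y ≈ 3.6 in

Split into non-overlapping primitives; take the origin at the lower-left of the bounding box.
Outer rectangle: 9.2 × 10, A = 92 in², x = 4.6 in, Ī = 648.9 in⁴.
Inner void (subtracted): 8.2 × 9, A = 73.8 in², x = 4.6 in, Ī = 413.5 in⁴.
By symmetry the centroid is at mid-width, x̄ = 4.6 in.
All pieces are centred on the vertical centroidal axis, so I = ΣĪ (holes subtracted) = 235.4 in⁴.
Radius of gyration: k = √(I/A) = √(235.4 / 18.2) = 3.596 in.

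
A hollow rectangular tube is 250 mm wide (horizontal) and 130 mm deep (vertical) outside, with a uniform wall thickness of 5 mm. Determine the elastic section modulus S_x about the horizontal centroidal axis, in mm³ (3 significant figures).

Break the section into simple shapes (no overlaps), measuring from the bottom-left corner of the bounding box.
Outer rectangle: 250 × 130, A = 32 500 mm², y = 65 mm, Ī = 45 770 833 mm⁴.
Inner void (subtracted): 240 × 120, A = 28 800 mm², y = 65 mm, Ī = 34 560 000 mm⁴.
By symmetry the centroid is at mid-height, ȳ = 65 mm.
All pieces are centred on the horizontal centroidal axis, so I = ΣĪ (holes subtracted) = 11 210 833 mm⁴.
Extreme fibre distance c = 65 mm; S = I/c = 172 474 mm³.

S_x ≈ 1.72 × 10⁵ mm³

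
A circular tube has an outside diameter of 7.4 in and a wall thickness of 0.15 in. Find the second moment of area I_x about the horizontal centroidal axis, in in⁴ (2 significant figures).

Treat the section as a set of non-overlapping primitives; coordinates are from the bounding-box lower-left.
Outer circle: ⌀7.4, A = 43.01 in², y = 3.7 in, Ī = 147.2 in⁴.
Bore (subtracted): ⌀7.1, A = 39.59 in², y = 3.7 in, Ī = 124.7 in⁴.
By symmetry the centroid is at mid-height, ȳ = 3.7 in.
All pieces are centred on the horizontal centroidal axis, so I = ΣĪ (holes subtracted) = 22.46 in⁴.

I_x ≈ 22 in⁴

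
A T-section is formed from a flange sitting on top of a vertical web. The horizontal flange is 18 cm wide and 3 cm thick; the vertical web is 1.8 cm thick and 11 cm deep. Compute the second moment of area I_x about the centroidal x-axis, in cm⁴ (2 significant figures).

I_x ≈ 950 cm⁴

Break the section into simple shapes (no overlaps), measuring from the bottom-left corner of the bounding box.
Flange: 18 × 3, A = 54 cm², y = 12.5 cm, Ī = 40.5 cm⁴.
Web: 1.8 × 11, A = 19.8 cm², y = 5.5 cm, Ī = 199.7 cm⁴.
Centroid: ȳ = ΣA·y / ΣA = 10.62 cm.
Transfer each piece to the centroidal x-axis using Ī + A·d² with d = y − 10.62:
  flange: d = 1.878 cm → contributes +231 cm⁴
  web: d = -5.122 cm → contributes +719.1 cm⁴
Total I = 950.1 cm⁴.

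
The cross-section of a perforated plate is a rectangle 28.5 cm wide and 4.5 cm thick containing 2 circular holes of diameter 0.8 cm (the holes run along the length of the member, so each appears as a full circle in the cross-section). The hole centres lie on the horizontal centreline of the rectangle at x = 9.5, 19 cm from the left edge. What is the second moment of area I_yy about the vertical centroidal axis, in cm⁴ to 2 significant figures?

I_yy ≈ 8700 cm⁴

Treat the section as a set of non-overlapping primitives; coordinates are from the bounding-box lower-left.
Plate: 28.5 × 4.5, A = 128.3 cm², x = 14.25 cm, Ī = 8 681 cm⁴.
Hole 1 (subtracted): ⌀0.8, A = 0.5027 cm², x = 9.5 cm, Ī = 0.02011 cm⁴.
Hole 2 (subtracted): ⌀0.8, A = 0.5027 cm², x = 19 cm, Ī = 0.02011 cm⁴.
By symmetry the centroid is at mid-width, x̄ = 14.25 cm.
Transfer each piece to the vertical centroidal axis using Ī + A·d² with d = x − 14.25:
  plate: d = 0 cm → contributes +8 681 cm⁴
  hole 1: d = -4.75 cm → contributes −11.36 cm⁴
  hole 2: d = 4.75 cm → contributes −11.36 cm⁴
Total I = 8 658 cm⁴.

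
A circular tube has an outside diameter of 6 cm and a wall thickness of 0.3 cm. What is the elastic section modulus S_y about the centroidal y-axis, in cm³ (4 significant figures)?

S_y ≈ 7.293 cm³

Break the section into simple shapes (no overlaps), measuring from the bottom-left corner of the bounding box.
Outer circle: ⌀6, A = 28.2743 cm², x = 3 cm, Ī = 63.6173 cm⁴.
Bore (subtracted): ⌀5.4, A = 22.9022 cm², x = 3 cm, Ī = 41.7393 cm⁴.
By symmetry the centroid is at mid-width, x̄ = 3 cm.
All pieces are centred on the centroidal y-axis, so I = ΣĪ (holes subtracted) = 21.878 cm⁴.
Extreme fibre distance c = 3 cm; S = I/c = 7.29266 cm³.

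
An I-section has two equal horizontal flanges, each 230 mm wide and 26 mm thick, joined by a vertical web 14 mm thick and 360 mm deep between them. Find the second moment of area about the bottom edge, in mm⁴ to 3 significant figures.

Split into non-overlapping primitives; take the origin at the lower-left of the bounding box.
Bottom flange: 230 × 26, A = 5 980 mm², y = 13 mm, Ī = 336 873 mm⁴.
Web: 14 × 360, A = 5 040 mm², y = 206 mm, Ī = 54 432 000 mm⁴.
Top flange: 230 × 26, A = 5 980 mm², y = 399 mm, Ī = 336 873 mm⁴.
Transfer each piece to a horizontal axis along the bottom face using Ī + A·d² with d = y − 0:
  bottom flange: d = 13 mm → contributes +1 347 493 mm⁴
  web: d = 206 mm → contributes +268 309 440 mm⁴
  top flange: d = 399 mm → contributes +952 358 853 mm⁴
Total I = 1 222 015 787 mm⁴.

I_base ≈ 1.22 × 10⁹ mm⁴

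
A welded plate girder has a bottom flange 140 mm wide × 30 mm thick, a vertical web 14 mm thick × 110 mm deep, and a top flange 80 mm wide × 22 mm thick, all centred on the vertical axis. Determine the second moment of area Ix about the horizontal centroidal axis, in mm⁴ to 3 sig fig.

Ix ≈ 2.60 × 10⁷ mm⁴

Split into non-overlapping primitives; take the origin at the lower-left of the bounding box.
Bottom plate: 140 × 30, A = 4 200 mm², y = 15 mm, Ī = 315 000 mm⁴.
Web plate: 14 × 110, A = 1 540 mm², y = 85 mm, Ī = 1 552 833 mm⁴.
Top plate: 80 × 22, A = 1 760 mm², y = 151 mm, Ī = 70 987 mm⁴.
Centroid: ȳ = ΣA·y / ΣA = 61.288 mm.
Transfer each piece to the horizontal centroidal axis using Ī + A·d² with d = y − 61.288:
  bottom plate: d = -46.288 mm → contributes +9 313 832 mm⁴
  web plate: d = 23.712 mm → contributes +2 418 712 mm⁴
  top plate: d = 89.712 mm → contributes +14 235 894 mm⁴
Total I = 25 968 438 mm⁴.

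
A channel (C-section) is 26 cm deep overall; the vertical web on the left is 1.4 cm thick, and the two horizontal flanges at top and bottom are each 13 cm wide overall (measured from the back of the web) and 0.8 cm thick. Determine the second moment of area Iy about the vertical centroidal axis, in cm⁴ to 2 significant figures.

Break the section into simple shapes (no overlaps), measuring from the bottom-left corner of the bounding box.
Web: 1.4 × 26, A = 36.4 cm², x = 0.7 cm, Ī = 5.945 cm⁴.
Top flange (beyond web): 11.6 × 0.8, A = 9.28 cm², x = 7.2 cm, Ī = 104.1 cm⁴.
Bottom flange (beyond web): 11.6 × 0.8, A = 9.28 cm², x = 7.2 cm, Ī = 104.1 cm⁴.
Centroid: x̄ = ΣA·x / ΣA = 2.895 cm.
Transfer each piece to the vertical centroidal axis using Ī + A·d² with d = x − 2.895:
  web: d = -2.195 cm → contributes +181.3 cm⁴
  top flange (beyond web): d = 4.305 cm → contributes +276 cm⁴
  bottom flange (beyond web): d = 4.305 cm → contributes +276 cm⁴
Total I = 733.4 cm⁴.

Iy ≈ 730 cm⁴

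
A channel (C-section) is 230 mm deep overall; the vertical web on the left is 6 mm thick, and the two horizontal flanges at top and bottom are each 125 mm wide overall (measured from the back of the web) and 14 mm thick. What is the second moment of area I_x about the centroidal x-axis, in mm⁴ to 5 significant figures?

I_x ≈ 4.5002 × 10⁷ mm⁴

Treat the section as a set of non-overlapping primitives; coordinates are from the bounding-box lower-left.
Web: 6 × 230, A = 1 380 mm², y = 115 mm, Ī = 6 083 500 mm⁴.
Top flange (beyond web): 119 × 14, A = 1 666 mm², y = 223 mm, Ī = 27211.33 mm⁴.
Bottom flange (beyond web): 119 × 14, A = 1 666 mm², y = 7 mm, Ī = 27211.33 mm⁴.
By symmetry the centroid is at mid-height, ȳ = 115 mm.
Transfer each piece to the centroidal x-axis using Ī + A·d² with d = y − 115:
  web: d = 0 mm → contributes +6 083 500 mm⁴
  top flange (beyond web): d = 108 mm → contributes +19 459 435 mm⁴
  bottom flange (beyond web): d = -108 mm → contributes +19 459 435 mm⁴
Total I = 45 002 371 mm⁴.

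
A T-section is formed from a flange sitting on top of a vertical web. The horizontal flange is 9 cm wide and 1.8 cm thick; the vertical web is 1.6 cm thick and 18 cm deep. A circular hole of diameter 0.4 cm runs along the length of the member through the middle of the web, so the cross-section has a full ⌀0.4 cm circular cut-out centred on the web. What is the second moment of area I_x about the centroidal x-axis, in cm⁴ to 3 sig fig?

Split into non-overlapping primitives; take the origin at the lower-left of the bounding box.
Flange: 9 × 1.8, A = 16.2 cm², y = 18.9 cm, Ī = 4.374 cm⁴.
Web: 1.6 × 18, A = 28.8 cm², y = 9 cm, Ī = 777.6 cm⁴.
Hole (subtracted): ⌀0.4, A = 0.12566 cm², y = 9 cm, Ī = 0.0012566 cm⁴.
Centroid: ȳ = ΣA·y / ΣA = 12.574 cm.
Transfer each piece to the centroidal x-axis using Ī + A·d² with d = y − 12.574:
  flange: d = 6.326 cm → contributes +652.67 cm⁴
  web: d = -3.574 cm → contributes +1145.5 cm⁴
  hole: d = -3.574 cm → contributes −1.6064 cm⁴
Total I = 1796.5 cm⁴.

I_x ≈ 1800 cm⁴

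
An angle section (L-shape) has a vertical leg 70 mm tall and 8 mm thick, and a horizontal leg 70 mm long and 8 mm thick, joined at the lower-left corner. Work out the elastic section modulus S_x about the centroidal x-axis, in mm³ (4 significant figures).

Decompose the section into non-overlapping parts with the origin at the bottom-left of its bounding rectangle.
Vertical leg: 8 × 70, A = 560 mm², y = 35 mm, Ī = 228 667 mm⁴.
Horizontal leg (remainder): 62 × 8, A = 496 mm², y = 4 mm, Ī = 2645.33 mm⁴.
Centroid: ȳ = ΣA·y / ΣA = 20.4394 mm.
Transfer each piece to the centroidal x-axis using Ī + A·d² with d = y − 20.4394:
  vertical leg: d = 14.5606 mm → contributes +347 393 mm⁴
  horizontal leg (remainder): d = -16.4394 mm → contributes +136 691 mm⁴
Total I = 484 084 mm⁴.
Extreme fibre distance c = 49.5606 mm; S = I/c = 9767.52 mm³.

S_x ≈ 9768 mm³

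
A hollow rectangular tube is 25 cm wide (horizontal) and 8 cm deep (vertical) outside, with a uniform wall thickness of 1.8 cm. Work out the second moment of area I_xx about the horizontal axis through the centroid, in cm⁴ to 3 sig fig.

Treat the section as a set of non-overlapping primitives; coordinates are from the bounding-box lower-left.
Outer rectangle: 25 × 8, A = 200 cm², y = 4 cm, Ī = 1066.7 cm⁴.
Inner void (subtracted): 21.4 × 4.4, A = 94.16 cm², y = 4 cm, Ī = 151.91 cm⁴.
By symmetry the centroid is at mid-height, ȳ = 4 cm.
All pieces are centred on the horizontal axis through the centroid, so I = ΣĪ (holes subtracted) = 914.76 cm⁴.

I_xx ≈ 915 cm⁴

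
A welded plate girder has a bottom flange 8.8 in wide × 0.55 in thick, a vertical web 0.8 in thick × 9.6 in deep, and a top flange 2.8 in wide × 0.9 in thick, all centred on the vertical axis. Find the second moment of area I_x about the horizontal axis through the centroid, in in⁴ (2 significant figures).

Treat the section as a set of non-overlapping primitives; coordinates are from the bounding-box lower-left.
Bottom plate: 8.8 × 0.55, A = 4.84 in², y = 0.275 in, Ī = 0.122 in⁴.
Web plate: 0.8 × 9.6, A = 7.68 in², y = 5.35 in, Ī = 58.98 in⁴.
Top plate: 2.8 × 0.9, A = 2.52 in², y = 10.6 in, Ī = 0.1701 in⁴.
Centroid: ȳ = ΣA·y / ΣA = 4.596 in.
Transfer each piece to the horizontal axis through the centroid using Ī + A·d² with d = y − 4.596:
  bottom plate: d = -4.321 in → contributes +90.51 in⁴
  web plate: d = 0.7535 in → contributes +63.34 in⁴
  top plate: d = 6.004 in → contributes +91 in⁴
Total I = 244.8 in⁴.

I_x ≈ 240 in⁴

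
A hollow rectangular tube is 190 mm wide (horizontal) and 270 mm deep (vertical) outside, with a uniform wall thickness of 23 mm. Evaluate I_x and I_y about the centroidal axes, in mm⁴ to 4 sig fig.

Decompose the section into non-overlapping parts with the origin at the bottom-left of its bounding rectangle.
Outer rectangle: 190 × 270, A = 51 300 mm², y = 135 mm, Ī = 311 647 500 mm⁴.
Inner void (subtracted): 144 × 224, A = 32 256 mm², y = 135 mm, Ī = 134 873 088 mm⁴.
By symmetry the centroid is at mid-height, ȳ = 135 mm.
All pieces are centred on the centroidal x-axis, so I = ΣĪ (holes subtracted) = 176 774 412 mm⁴.
Repeating about the centroidal y-axis gives I_y = 98 589 132 mm⁴.

I_x ≈ 1.768 × 10⁸ mm⁴, I_y ≈ 9.859 × 10⁷ mm⁴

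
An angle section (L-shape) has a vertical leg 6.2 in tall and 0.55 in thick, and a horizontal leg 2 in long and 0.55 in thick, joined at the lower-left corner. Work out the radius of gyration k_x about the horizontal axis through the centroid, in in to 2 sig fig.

k_x ≈ 2.0 in

Split into non-overlapping primitives; take the origin at the lower-left of the bounding box.
Vertical leg: 0.55 × 6.2, A = 3.41 in², y = 3.1 in, Ī = 10.92 in⁴.
Horizontal leg (remainder): 1.45 × 0.55, A = 0.7975 in², y = 0.275 in, Ī = 0.0201 in⁴.
Centroid: ȳ = ΣA·y / ΣA = 2.565 in.
Transfer each piece to the horizontal axis through the centroid using Ī + A·d² with d = y − 2.565:
  vertical leg: d = 0.5355 in → contributes +11.9 in⁴
  horizontal leg (remainder): d = -2.29 in → contributes +4.201 in⁴
Total I = 16.1 in⁴.
Radius of gyration: k = √(I/A) = √(16.1 / 4.208) = 1.956 in.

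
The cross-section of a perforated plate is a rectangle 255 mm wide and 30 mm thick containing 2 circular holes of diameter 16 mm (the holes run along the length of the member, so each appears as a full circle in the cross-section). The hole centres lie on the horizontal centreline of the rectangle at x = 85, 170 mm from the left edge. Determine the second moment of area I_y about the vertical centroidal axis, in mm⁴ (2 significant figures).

Treat the section as a set of non-overlapping primitives; coordinates are from the bounding-box lower-left.
Plate: 255 × 30, A = 7 650 mm², x = 127.5 mm, Ī = 41 453 438 mm⁴.
Hole 1 (subtracted): ⌀16, A = 201.1 mm², x = 85 mm, Ī = 3 217 mm⁴.
Hole 2 (subtracted): ⌀16, A = 201.1 mm², x = 170 mm, Ī = 3 217 mm⁴.
By symmetry the centroid is at mid-width, x̄ = 127.5 mm.
Transfer each piece to the vertical centroidal axis using Ī + A·d² with d = x − 127.5:
  plate: d = 0 mm → contributes +41 453 438 mm⁴
  hole 1: d = -42.5 mm → contributes −366 385 mm⁴
  hole 2: d = 42.5 mm → contributes −366 385 mm⁴
Total I = 40 720 667 mm⁴.

I_y ≈ 4.1 × 10⁷ mm⁴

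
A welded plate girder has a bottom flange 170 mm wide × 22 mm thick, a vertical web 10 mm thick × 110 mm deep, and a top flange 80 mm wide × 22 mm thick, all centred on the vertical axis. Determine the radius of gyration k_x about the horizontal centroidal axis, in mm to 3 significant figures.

k_x ≈ 58.6 mm

Break the section into simple shapes (no overlaps), measuring from the bottom-left corner of the bounding box.
Bottom plate: 170 × 22, A = 3 740 mm², y = 11 mm, Ī = 150 847 mm⁴.
Web plate: 10 × 110, A = 1 100 mm², y = 77 mm, Ī = 1 109 167 mm⁴.
Top plate: 80 × 22, A = 1 760 mm², y = 143 mm, Ī = 70 987 mm⁴.
Centroid: ȳ = ΣA·y / ΣA = 57.2 mm.
Transfer each piece to the horizontal centroidal axis using Ī + A·d² with d = y − 57.2:
  bottom plate: d = -46.2 mm → contributes +8 133 652 mm⁴
  web plate: d = 19.8 mm → contributes +1 540 411 mm⁴
  top plate: d = 85.8 mm → contributes +13 027 473 mm⁴
Total I = 22 701 536 mm⁴.
Radius of gyration: k = √(I/A) = √(22 701 536 / 6 600) = 58.648 mm.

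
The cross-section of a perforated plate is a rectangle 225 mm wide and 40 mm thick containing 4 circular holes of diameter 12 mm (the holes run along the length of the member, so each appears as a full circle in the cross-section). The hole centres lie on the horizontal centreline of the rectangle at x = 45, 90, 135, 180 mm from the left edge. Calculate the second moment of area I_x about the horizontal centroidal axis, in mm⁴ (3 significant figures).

Decompose the section into non-overlapping parts with the origin at the bottom-left of its bounding rectangle.
Plate: 225 × 40, A = 9 000 mm², y = 20 mm, Ī = 1 200 000 mm⁴.
Hole 1 (subtracted): ⌀12, A = 113.1 mm², y = 20 mm, Ī = 1017.9 mm⁴.
Hole 2 (subtracted): ⌀12, A = 113.1 mm², y = 20 mm, Ī = 1017.9 mm⁴.
Hole 3 (subtracted): ⌀12, A = 113.1 mm², y = 20 mm, Ī = 1017.9 mm⁴.
Hole 4 (subtracted): ⌀12, A = 113.1 mm², y = 20 mm, Ī = 1017.9 mm⁴.
By symmetry the centroid is at mid-height, ȳ = 20 mm.
All pieces are centred on the horizontal centroidal axis, so I = ΣĪ (holes subtracted) = 1 195 928 mm⁴.

I_x ≈ 1.20 × 10⁶ mm⁴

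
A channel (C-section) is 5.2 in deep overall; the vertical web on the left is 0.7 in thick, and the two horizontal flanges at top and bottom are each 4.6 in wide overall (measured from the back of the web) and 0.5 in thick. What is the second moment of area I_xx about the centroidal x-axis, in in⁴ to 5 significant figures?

I_xx ≈ 29.821 in⁴

Break the section into simple shapes (no overlaps), measuring from the bottom-left corner of the bounding box.
Web: 0.7 × 5.2, A = 3.64 in², y = 2.6 in, Ī = 8.202133 in⁴.
Top flange (beyond web): 3.9 × 0.5, A = 1.95 in², y = 4.95 in, Ī = 0.040625 in⁴.
Bottom flange (beyond web): 3.9 × 0.5, A = 1.95 in², y = 0.25 in, Ī = 0.040625 in⁴.
By symmetry the centroid is at mid-height, ȳ = 2.6 in.
Transfer each piece to the centroidal x-axis using Ī + A·d² with d = y − 2.6:
  web: d = 0 in → contributes +8.202133 in⁴
  top flange (beyond web): d = 2.35 in → contributes +10.8095 in⁴
  bottom flange (beyond web): d = -2.35 in → contributes +10.8095 in⁴
Total I = 29.82113 in⁴.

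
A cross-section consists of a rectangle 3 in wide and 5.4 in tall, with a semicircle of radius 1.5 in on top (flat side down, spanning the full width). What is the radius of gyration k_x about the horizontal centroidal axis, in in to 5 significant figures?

Split into non-overlapping primitives; take the origin at the lower-left of the bounding box.
Rectangular body: 3 × 5.4, A = 16.2 in², y = 2.7 in, Ī = 39.366 in⁴.
Semicircular cap: semicircle r = 1.5, A = 3.534292 in², y = 6.03662 in, Ī = 0.5556446 in⁴.
Centroid: ȳ = ΣA·y / ΣA = 3.297568 in.
Transfer each piece to the horizontal centroidal axis using Ī + A·d² with d = y − 3.297568:
  rectangular body: d = -0.5975683 in → contributes +45.15082 in⁴
  semicircular cap: d = 2.739051 in → contributes +27.07132 in⁴
Total I = 72.22215 in⁴.
Radius of gyration: k = √(I/A) = √(72.22215 / 19.73429) = 1.913042 in.

k_x ≈ 1.9130 in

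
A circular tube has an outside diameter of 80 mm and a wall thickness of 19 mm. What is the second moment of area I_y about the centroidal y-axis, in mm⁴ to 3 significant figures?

I_y ≈ 1.86 × 10⁶ mm⁴

Decompose the section into non-overlapping parts with the origin at the bottom-left of its bounding rectangle.
Outer circle: ⌀80, A = 5026.5 mm², x = 40 mm, Ī = 2 010 619 mm⁴.
Bore (subtracted): ⌀42, A = 1385.4 mm², x = 40 mm, Ī = 152 745 mm⁴.
By symmetry the centroid is at mid-width, x̄ = 40 mm.
All pieces are centred on the centroidal y-axis, so I = ΣĪ (holes subtracted) = 1 857 874 mm⁴.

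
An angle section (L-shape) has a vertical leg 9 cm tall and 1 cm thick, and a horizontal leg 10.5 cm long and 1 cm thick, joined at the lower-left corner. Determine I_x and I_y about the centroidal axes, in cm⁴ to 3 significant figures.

I_x ≈ 135 cm⁴, I_y ≈ 200 cm⁴

Treat the section as a set of non-overlapping primitives; coordinates are from the bounding-box lower-left.
Vertical leg: 1 × 9, A = 9 cm², y = 4.5 cm, Ī = 60.75 cm⁴.
Horizontal leg (remainder): 9.5 × 1, A = 9.5 cm², y = 0.5 cm, Ī = 0.79167 cm⁴.
Centroid: ȳ = ΣA·y / ΣA = 2.4459 cm.
Transfer each piece to the centroidal x-axis using Ī + A·d² with d = y − 2.4459:
  vertical leg: d = 2.0541 cm → contributes +98.722 cm⁴
  horizontal leg (remainder): d = -1.9459 cm → contributes +36.765 cm⁴
Total I = 135.49 cm⁴.
For the y-axis: x̄ = 3.1959 cm.
Repeating about the centroidal y-axis gives I_y = 199.58 cm⁴.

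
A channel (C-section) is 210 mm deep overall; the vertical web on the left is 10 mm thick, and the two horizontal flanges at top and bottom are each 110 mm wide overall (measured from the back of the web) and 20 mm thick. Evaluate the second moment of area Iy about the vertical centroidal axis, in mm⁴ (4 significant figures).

Iy ≈ 7.516 × 10⁶ mm⁴

Split into non-overlapping primitives; take the origin at the lower-left of the bounding box.
Web: 10 × 210, A = 2 100 mm², x = 5 mm, Ī = 17 500 mm⁴.
Top flange (beyond web): 100 × 20, A = 2 000 mm², x = 60 mm, Ī = 1 666 667 mm⁴.
Bottom flange (beyond web): 100 × 20, A = 2 000 mm², x = 60 mm, Ī = 1 666 667 mm⁴.
Centroid: x̄ = ΣA·x / ΣA = 41.0656 mm.
Transfer each piece to the vertical centroidal axis using Ī + A·d² with d = x − 41.0656:
  web: d = -36.0656 mm → contributes +2 749 024 mm⁴
  top flange (beyond web): d = 18.9344 mm → contributes +2 383 692 mm⁴
  bottom flange (beyond web): d = 18.9344 mm → contributes +2 383 692 mm⁴
Total I = 7 516 407 mm⁴.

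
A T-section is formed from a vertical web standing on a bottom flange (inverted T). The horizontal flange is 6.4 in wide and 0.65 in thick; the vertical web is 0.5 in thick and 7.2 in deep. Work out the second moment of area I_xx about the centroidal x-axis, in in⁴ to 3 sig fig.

I_xx ≈ 45.4 in⁴

Split into non-overlapping primitives; take the origin at the lower-left of the bounding box.
Flange: 6.4 × 0.65, A = 4.16 in², y = 0.325 in, Ī = 0.14647 in⁴.
Web: 0.5 × 7.2, A = 3.6 in², y = 4.25 in, Ī = 15.552 in⁴.
Centroid: ȳ = ΣA·y / ΣA = 2.1459 in.
Transfer each piece to the centroidal x-axis using Ī + A·d² with d = y − 2.1459:
  flange: d = -1.8209 in → contributes +13.939 in⁴
  web: d = 2.1041 in → contributes +31.49 in⁴
Total I = 45.43 in⁴.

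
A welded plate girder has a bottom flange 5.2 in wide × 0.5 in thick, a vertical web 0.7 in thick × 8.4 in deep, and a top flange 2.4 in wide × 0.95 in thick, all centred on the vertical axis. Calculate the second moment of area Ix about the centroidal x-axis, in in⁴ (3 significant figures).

Split into non-overlapping primitives; take the origin at the lower-left of the bounding box.
Bottom plate: 5.2 × 0.5, A = 2.6 in², y = 0.25 in, Ī = 0.054167 in⁴.
Web plate: 0.7 × 8.4, A = 5.88 in², y = 4.7 in, Ī = 34.574 in⁴.
Top plate: 2.4 × 0.95, A = 2.28 in², y = 9.375 in, Ī = 0.17148 in⁴.
Centroid: ȳ = ΣA·y / ΣA = 4.6153 in.
Transfer each piece to the centroidal x-axis using Ī + A·d² with d = y − 4.6153:
  bottom plate: d = -4.3653 in → contributes +49.6 in⁴
  web plate: d = 0.084665 in → contributes +34.617 in⁴
  top plate: d = 4.7597 in → contributes +51.824 in⁴
Total I = 136.04 in⁴.

Ix ≈ 136 in⁴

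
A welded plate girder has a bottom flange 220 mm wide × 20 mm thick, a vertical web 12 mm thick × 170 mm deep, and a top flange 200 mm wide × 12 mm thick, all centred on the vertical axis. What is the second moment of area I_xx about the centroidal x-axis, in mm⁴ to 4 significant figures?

Break the section into simple shapes (no overlaps), measuring from the bottom-left corner of the bounding box.
Bottom plate: 220 × 20, A = 4 400 mm², y = 10 mm, Ī = 146 667 mm⁴.
Web plate: 12 × 170, A = 2 040 mm², y = 105 mm, Ī = 4 913 000 mm⁴.
Top plate: 200 × 12, A = 2 400 mm², y = 196 mm, Ī = 28 800 mm⁴.
Centroid: ȳ = ΣA·y / ΣA = 82.4208 mm.
Transfer each piece to the centroidal x-axis using Ī + A·d² with d = y − 82.4208:
  bottom plate: d = -72.4208 mm → contributes +23 223 674 mm⁴
  web plate: d = 22.5792 mm → contributes +5 953 032 mm⁴
  top plate: d = 113.579 mm → contributes +30 989 355 mm⁴
Total I = 60 166 061 mm⁴.

I_xx ≈ 6.017 × 10⁷ mm⁴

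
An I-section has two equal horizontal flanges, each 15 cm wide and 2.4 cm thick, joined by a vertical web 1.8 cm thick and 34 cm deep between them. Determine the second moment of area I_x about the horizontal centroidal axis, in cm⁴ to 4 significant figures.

Treat the section as a set of non-overlapping primitives; coordinates are from the bounding-box lower-left.
Bottom flange: 15 × 2.4, A = 36 cm², y = 1.2 cm, Ī = 17.28 cm⁴.
Web: 1.8 × 34, A = 61.2 cm², y = 19.4 cm, Ī = 5895.6 cm⁴.
Top flange: 15 × 2.4, A = 36 cm², y = 37.6 cm, Ī = 17.28 cm⁴.
By symmetry the centroid is at mid-height, ȳ = 19.4 cm.
Transfer each piece to the horizontal centroidal axis using Ī + A·d² with d = y − 19.4:
  bottom flange: d = -18.2 cm → contributes +11941.9 cm⁴
  web: d = 0 cm → contributes +5895.6 cm⁴
  top flange: d = 18.2 cm → contributes +11941.9 cm⁴
Total I = 29779.4 cm⁴.

I_x ≈ 2.978 × 10⁴ cm⁴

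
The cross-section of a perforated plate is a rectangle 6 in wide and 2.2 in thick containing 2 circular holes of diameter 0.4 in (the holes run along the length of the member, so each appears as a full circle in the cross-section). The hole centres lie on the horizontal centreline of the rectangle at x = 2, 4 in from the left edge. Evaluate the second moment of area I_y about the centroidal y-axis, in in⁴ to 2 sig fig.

Break the section into simple shapes (no overlaps), measuring from the bottom-left corner of the bounding box.
Plate: 6 × 2.2, A = 13.2 in², x = 3 in, Ī = 39.6 in⁴.
Hole 1 (subtracted): ⌀0.4, A = 0.1257 in², x = 2 in, Ī = 0.001257 in⁴.
Hole 2 (subtracted): ⌀0.4, A = 0.1257 in², x = 4 in, Ī = 0.001257 in⁴.
By symmetry the centroid is at mid-width, x̄ = 3 in.
Transfer each piece to the centroidal y-axis using Ī + A·d² with d = x − 3:
  plate: d = 0 in → contributes +39.6 in⁴
  hole 1: d = -1 in → contributes −0.1269 in⁴
  hole 2: d = 1 in → contributes −0.1269 in⁴
Total I = 39.35 in⁴.

I_y ≈ 39 in⁴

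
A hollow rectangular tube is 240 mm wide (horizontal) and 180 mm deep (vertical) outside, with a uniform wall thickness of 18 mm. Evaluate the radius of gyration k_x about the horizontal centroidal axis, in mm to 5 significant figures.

k_x ≈ 69.033 mm

Split into non-overlapping primitives; take the origin at the lower-left of the bounding box.
Outer rectangle: 240 × 180, A = 43 200 mm², y = 90 mm, Ī = 116 640 000 mm⁴.
Inner void (subtracted): 204 × 144, A = 29 376 mm², y = 90 mm, Ī = 50 761 728 mm⁴.
By symmetry the centroid is at mid-height, ȳ = 90 mm.
All pieces are centred on the horizontal centroidal axis, so I = ΣĪ (holes subtracted) = 65 878 272 mm⁴.
Radius of gyration: k = √(I/A) = √(65 878 272 / 13 824) = 69.0326 mm.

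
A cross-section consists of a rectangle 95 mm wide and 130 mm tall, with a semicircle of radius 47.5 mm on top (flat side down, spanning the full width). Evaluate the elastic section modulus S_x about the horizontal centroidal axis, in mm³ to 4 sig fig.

S_x ≈ 4.055 × 10⁵ mm³

Split into non-overlapping primitives; take the origin at the lower-left of the bounding box.
Rectangular body: 95 × 130, A = 12 350 mm², y = 65 mm, Ī = 17 392 917 mm⁴.
Semicircular cap: semicircle r = 47.5, A = 3544.11 mm², y = 150.16 mm, Ī = 558 736 mm⁴.
Centroid: ȳ = ΣA·y / ΣA = 83.9891 mm.
Transfer each piece to the horizontal centroidal axis using Ī + A·d² with d = y − 83.9891:
  rectangular body: d = -18.9891 mm → contributes +21 846 158 mm⁴
  semicircular cap: d = 66.1705 mm → contributes +16 076 749 mm⁴
Total I = 37 922 907 mm⁴.
Extreme fibre distance c = 93.5109 mm; S = I/c = 405 545 mm³.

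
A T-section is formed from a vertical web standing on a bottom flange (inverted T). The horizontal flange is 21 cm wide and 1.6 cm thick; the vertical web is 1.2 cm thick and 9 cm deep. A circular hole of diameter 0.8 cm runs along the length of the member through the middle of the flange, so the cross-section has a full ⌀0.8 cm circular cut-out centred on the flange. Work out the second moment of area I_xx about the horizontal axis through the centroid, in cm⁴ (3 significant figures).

Treat the section as a set of non-overlapping primitives; coordinates are from the bounding-box lower-left.
Flange: 21 × 1.6, A = 33.6 cm², y = 0.8 cm, Ī = 7.168 cm⁴.
Web: 1.2 × 9, A = 10.8 cm², y = 6.1 cm, Ī = 72.9 cm⁴.
Hole (subtracted): ⌀0.8, A = 0.50265 cm², y = 0.8 cm, Ī = 0.020106 cm⁴.
Centroid: ȳ = ΣA·y / ΣA = 2.104 cm.
Transfer each piece to the horizontal axis through the centroid using Ī + A·d² with d = y − 2.104:
  flange: d = -1.304 cm → contributes +64.298 cm⁴
  web: d = 3.996 cm → contributes +245.36 cm⁴
  hole: d = -1.304 cm → contributes −0.87476 cm⁴
Total I = 308.78 cm⁴.

I_xx ≈ 309 cm⁴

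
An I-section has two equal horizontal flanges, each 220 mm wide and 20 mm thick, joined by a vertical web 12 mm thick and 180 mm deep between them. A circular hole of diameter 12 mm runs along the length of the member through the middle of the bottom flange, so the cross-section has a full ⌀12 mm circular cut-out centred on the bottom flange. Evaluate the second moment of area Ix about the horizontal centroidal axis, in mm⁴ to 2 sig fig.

Break the section into simple shapes (no overlaps), measuring from the bottom-left corner of the bounding box.
Bottom flange: 220 × 20, A = 4 400 mm², y = 10 mm, Ī = 146 667 mm⁴.
Web: 12 × 180, A = 2 160 mm², y = 110 mm, Ī = 5 832 000 mm⁴.
Top flange: 220 × 20, A = 4 400 mm², y = 210 mm, Ī = 146 667 mm⁴.
Hole (subtracted): ⌀12, A = 113.1 mm², y = 10 mm, Ī = 1 018 mm⁴.
Centroid: ȳ = ΣA·y / ΣA = 111 mm.
Transfer each piece to the horizontal centroidal axis using Ī + A·d² with d = y − 111:
  bottom flange: d = -101 mm → contributes +45 068 999 mm⁴
  web: d = -1.043 mm → contributes +5 834 348 mm⁴
  top flange: d = 98.96 mm → contributes +43 233 901 mm⁴
  hole: d = -101 mm → contributes −1 155 699 mm⁴
Total I = 92 981 550 mm⁴.

Ix ≈ 9.3 × 10⁷ mm⁴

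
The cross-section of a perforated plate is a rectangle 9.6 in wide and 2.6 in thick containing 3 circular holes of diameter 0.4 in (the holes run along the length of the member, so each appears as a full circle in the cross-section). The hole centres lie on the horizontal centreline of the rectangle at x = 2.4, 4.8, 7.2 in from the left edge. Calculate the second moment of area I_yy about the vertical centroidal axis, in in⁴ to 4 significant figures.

I_yy ≈ 190.2 in⁴

Treat the section as a set of non-overlapping primitives; coordinates are from the bounding-box lower-left.
Plate: 9.6 × 2.6, A = 24.96 in², x = 4.8 in, Ī = 191.693 in⁴.
Hole 1 (subtracted): ⌀0.4, A = 0.125664 in², x = 2.4 in, Ī = 0.00125664 in⁴.
Hole 2 (subtracted): ⌀0.4, A = 0.125664 in², x = 4.8 in, Ī = 0.00125664 in⁴.
Hole 3 (subtracted): ⌀0.4, A = 0.125664 in², x = 7.2 in, Ī = 0.00125664 in⁴.
By symmetry the centroid is at mid-width, x̄ = 4.8 in.
Transfer each piece to the vertical centroidal axis using Ī + A·d² with d = x − 4.8:
  plate: d = 0 in → contributes +191.693 in⁴
  hole 1: d = -2.4 in → contributes −0.72508 in⁴
  hole 2: d = 0 in → contributes −0.00125664 in⁴
  hole 3: d = 2.4 in → contributes −0.72508 in⁴
Total I = 190.241 in⁴.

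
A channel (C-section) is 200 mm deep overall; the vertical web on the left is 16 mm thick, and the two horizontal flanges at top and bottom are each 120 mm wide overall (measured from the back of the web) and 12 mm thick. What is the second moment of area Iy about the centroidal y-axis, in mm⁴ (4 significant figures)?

Decompose the section into non-overlapping parts with the origin at the bottom-left of its bounding rectangle.
Web: 16 × 200, A = 3 200 mm², x = 8 mm, Ī = 68266.7 mm⁴.
Top flange (beyond web): 104 × 12, A = 1 248 mm², x = 68 mm, Ī = 1 124 864 mm⁴.
Bottom flange (beyond web): 104 × 12, A = 1 248 mm², x = 68 mm, Ī = 1 124 864 mm⁴.
Centroid: x̄ = ΣA·x / ΣA = 34.2921 mm.
Transfer each piece to the centroidal y-axis using Ī + A·d² with d = x − 34.2921:
  web: d = -26.2921 mm → contributes +2 280 351 mm⁴
  top flange (beyond web): d = 33.7079 mm → contributes +2 542 867 mm⁴
  bottom flange (beyond web): d = 33.7079 mm → contributes +2 542 867 mm⁴
Total I = 7 366 085 mm⁴.

Iy ≈ 7.366 × 10⁶ mm⁴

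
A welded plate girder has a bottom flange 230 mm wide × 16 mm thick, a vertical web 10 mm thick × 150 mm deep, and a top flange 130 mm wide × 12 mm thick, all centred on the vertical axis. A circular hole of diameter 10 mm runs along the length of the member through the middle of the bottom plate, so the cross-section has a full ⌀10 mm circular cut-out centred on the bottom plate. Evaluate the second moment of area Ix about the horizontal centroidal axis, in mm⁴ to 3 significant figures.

Split into non-overlapping primitives; take the origin at the lower-left of the bounding box.
Bottom plate: 230 × 16, A = 3 680 mm², y = 8 mm, Ī = 78 507 mm⁴.
Web plate: 10 × 150, A = 1 500 mm², y = 91 mm, Ī = 2 812 500 mm⁴.
Top plate: 130 × 12, A = 1 560 mm², y = 172 mm, Ī = 18 720 mm⁴.
Hole (subtracted): ⌀10, A = 78.54 mm², y = 8 mm, Ī = 490.87 mm⁴.
Centroid: ȳ = ΣA·y / ΣA = 65.096 mm.
Transfer each piece to the horizontal centroidal axis using Ī + A·d² with d = y − 65.096:
  bottom plate: d = -57.096 mm → contributes +12 074 962 mm⁴
  web plate: d = 25.904 mm → contributes +3 819 058 mm⁴
  top plate: d = 106.9 mm → contributes +17 847 262 mm⁴
  hole: d = -57.096 mm → contributes −256 523 mm⁴
Total I = 33 484 759 mm⁴.

Ix ≈ 3.35 × 10⁷ mm⁴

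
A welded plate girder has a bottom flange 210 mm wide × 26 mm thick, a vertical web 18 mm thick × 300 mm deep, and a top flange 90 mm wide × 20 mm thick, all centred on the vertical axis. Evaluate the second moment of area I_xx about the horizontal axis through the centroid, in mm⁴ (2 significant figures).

Decompose the section into non-overlapping parts with the origin at the bottom-left of its bounding rectangle.
Bottom plate: 210 × 26, A = 5 460 mm², y = 13 mm, Ī = 307 580 mm⁴.
Web plate: 18 × 300, A = 5 400 mm², y = 176 mm, Ī = 40 500 000 mm⁴.
Top plate: 90 × 20, A = 1 800 mm², y = 336 mm, Ī = 60 000 mm⁴.
Centroid: ȳ = ΣA·y / ΣA = 128.5 mm.
Transfer each piece to the horizontal axis through the centroid using Ī + A·d² with d = y − 128.5:
  bottom plate: d = -115.5 mm → contributes +73 082 594 mm⁴
  web plate: d = 47.55 mm → contributes +52 709 292 mm⁴
  top plate: d = 207.5 mm → contributes +77 598 427 mm⁴
Total I = 203 390 314 mm⁴.

I_xx ≈ 2.0 × 10⁸ mm⁴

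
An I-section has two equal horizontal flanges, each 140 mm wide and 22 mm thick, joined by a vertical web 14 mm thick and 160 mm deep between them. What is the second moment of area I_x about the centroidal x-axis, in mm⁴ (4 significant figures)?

I_x ≈ 5.604 × 10⁷ mm⁴

Break the section into simple shapes (no overlaps), measuring from the bottom-left corner of the bounding box.
Bottom flange: 140 × 22, A = 3 080 mm², y = 11 mm, Ī = 124 227 mm⁴.
Web: 14 × 160, A = 2 240 mm², y = 102 mm, Ī = 4 778 667 mm⁴.
Top flange: 140 × 22, A = 3 080 mm², y = 193 mm, Ī = 124 227 mm⁴.
By symmetry the centroid is at mid-height, ȳ = 102 mm.
Transfer each piece to the centroidal x-axis using Ī + A·d² with d = y − 102:
  bottom flange: d = -91 mm → contributes +25 629 707 mm⁴
  web: d = 0 mm → contributes +4 778 667 mm⁴
  top flange: d = 91 mm → contributes +25 629 707 mm⁴
Total I = 56 038 080 mm⁴.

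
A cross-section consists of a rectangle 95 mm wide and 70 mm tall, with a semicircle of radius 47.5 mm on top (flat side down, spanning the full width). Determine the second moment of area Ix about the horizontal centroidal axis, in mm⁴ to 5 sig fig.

Ix ≈ 1.0308 × 10⁷ mm⁴

Treat the section as a set of non-overlapping primitives; coordinates are from the bounding-box lower-left.
Rectangular body: 95 × 70, A = 6 650 mm², y = 35 mm, Ī = 2 715 417 mm⁴.
Semicircular cap: semicircle r = 47.5, A = 3544.109 mm², y = 90.15963 mm, Ī = 558735.8 mm⁴.
Centroid: ȳ = ΣA·y / ΣA = 54.17693 mm.
Transfer each piece to the horizontal centroidal axis using Ī + A·d² with d = y − 54.17693:
  rectangular body: d = -19.17693 mm → contributes +5 160 986 mm⁴
  semicircular cap: d = 35.98269 mm → contributes +5 147 486 mm⁴
Total I = 10 308 472 mm⁴.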